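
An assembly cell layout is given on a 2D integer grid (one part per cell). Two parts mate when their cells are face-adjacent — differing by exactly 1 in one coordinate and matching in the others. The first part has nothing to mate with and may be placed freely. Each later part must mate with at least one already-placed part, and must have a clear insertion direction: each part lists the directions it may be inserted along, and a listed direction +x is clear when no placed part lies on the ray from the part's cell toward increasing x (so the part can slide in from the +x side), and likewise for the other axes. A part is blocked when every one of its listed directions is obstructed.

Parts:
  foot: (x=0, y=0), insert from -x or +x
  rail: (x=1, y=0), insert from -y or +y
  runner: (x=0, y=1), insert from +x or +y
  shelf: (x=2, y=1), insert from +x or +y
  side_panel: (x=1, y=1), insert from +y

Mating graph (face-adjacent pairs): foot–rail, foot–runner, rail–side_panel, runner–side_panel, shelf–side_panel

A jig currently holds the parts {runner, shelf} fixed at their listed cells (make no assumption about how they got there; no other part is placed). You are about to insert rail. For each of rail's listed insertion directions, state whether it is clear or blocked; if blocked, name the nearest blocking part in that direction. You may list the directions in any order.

-y: ray from rail(1, 0) has no placed part ⇒ clear
+y: ray from rail(1, 0) has no placed part ⇒ clear

+y: clear; -y: clear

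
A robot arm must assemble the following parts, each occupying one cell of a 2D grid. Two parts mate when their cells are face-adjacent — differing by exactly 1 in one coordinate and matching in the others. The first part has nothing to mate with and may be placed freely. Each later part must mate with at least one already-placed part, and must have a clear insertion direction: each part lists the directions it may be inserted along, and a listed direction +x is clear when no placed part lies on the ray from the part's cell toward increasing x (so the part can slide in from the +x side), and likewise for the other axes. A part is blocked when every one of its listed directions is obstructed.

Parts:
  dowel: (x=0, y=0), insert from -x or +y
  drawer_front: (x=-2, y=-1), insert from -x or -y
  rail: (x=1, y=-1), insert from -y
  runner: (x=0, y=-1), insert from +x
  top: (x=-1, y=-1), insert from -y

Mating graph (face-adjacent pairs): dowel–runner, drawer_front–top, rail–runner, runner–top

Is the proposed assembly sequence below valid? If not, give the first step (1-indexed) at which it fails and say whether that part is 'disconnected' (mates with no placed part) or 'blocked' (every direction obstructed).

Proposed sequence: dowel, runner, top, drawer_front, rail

Valid

1. dowel@(0, 0) [-x clear] — {dowel}
2. runner@(0, -1) [+x clear] — {dowel, runner}
3. top@(-1, -1) [-y clear] — {dowel, runner, top}
4. drawer_front@(-2, -1) [-x clear] — {dowel, drawer_front, runner, top}
5. rail@(1, -1) [-y clear] — {dowel, drawer_front, rail, runner, top}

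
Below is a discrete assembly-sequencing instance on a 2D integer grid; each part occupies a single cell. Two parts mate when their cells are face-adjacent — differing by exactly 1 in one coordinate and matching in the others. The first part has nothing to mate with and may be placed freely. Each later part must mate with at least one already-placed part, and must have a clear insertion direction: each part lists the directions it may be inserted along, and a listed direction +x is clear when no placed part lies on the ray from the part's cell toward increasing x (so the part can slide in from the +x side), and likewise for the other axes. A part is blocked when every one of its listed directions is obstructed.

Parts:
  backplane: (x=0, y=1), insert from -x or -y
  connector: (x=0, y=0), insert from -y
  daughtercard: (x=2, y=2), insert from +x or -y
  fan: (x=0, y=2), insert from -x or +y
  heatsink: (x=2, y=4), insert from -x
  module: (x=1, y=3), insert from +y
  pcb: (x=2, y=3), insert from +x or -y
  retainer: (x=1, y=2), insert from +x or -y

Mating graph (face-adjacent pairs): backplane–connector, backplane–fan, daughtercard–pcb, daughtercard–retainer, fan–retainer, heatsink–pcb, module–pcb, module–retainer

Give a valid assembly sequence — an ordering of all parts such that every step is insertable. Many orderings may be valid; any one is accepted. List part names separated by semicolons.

heatsink; pcb; daughtercard; retainer; fan; backplane; connector; module

1. heatsink@(2, 4) [-x clear] — {heatsink}
2. pcb@(2, 3) [+x clear] — {heatsink, pcb}
3. daughtercard@(2, 2) [+x clear] — {daughtercard, heatsink, pcb}
4. retainer@(1, 2) [-y clear] — {daughtercard, heatsink, pcb, retainer}
5. fan@(0, 2) [-x clear] — {daughtercard, fan, heatsink, pcb, retainer}
6. backplane@(0, 1) [-x clear] — {backplane, daughtercard, fan, heatsink, pcb, retainer}
7. connector@(0, 0) [-y clear] — {backplane, connector, daughtercard, fan, heatsink, pcb, retainer}
8. module@(1, 3) [+y clear] — {backplane, connector, daughtercard, fan, heatsink, module, pcb, retainer}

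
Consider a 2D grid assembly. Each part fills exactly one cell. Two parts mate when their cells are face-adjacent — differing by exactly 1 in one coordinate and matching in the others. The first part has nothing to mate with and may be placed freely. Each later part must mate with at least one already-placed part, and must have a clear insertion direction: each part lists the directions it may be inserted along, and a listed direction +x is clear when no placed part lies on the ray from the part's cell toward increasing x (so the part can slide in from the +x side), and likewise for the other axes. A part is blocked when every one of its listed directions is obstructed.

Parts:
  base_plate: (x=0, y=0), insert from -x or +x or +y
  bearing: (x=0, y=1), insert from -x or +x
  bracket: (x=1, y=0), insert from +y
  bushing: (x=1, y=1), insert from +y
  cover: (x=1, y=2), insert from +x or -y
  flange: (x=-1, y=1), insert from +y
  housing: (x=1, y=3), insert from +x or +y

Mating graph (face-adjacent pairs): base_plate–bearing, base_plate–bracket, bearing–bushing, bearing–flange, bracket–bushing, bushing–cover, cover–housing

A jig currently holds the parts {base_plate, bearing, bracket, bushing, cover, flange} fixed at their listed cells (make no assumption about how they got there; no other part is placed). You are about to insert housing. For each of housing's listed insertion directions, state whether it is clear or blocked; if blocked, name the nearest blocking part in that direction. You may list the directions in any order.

+x: clear; +y: clear

+x: ray from housing(1, 3) has no placed part ⇒ clear
+y: ray from housing(1, 3) has no placed part ⇒ clear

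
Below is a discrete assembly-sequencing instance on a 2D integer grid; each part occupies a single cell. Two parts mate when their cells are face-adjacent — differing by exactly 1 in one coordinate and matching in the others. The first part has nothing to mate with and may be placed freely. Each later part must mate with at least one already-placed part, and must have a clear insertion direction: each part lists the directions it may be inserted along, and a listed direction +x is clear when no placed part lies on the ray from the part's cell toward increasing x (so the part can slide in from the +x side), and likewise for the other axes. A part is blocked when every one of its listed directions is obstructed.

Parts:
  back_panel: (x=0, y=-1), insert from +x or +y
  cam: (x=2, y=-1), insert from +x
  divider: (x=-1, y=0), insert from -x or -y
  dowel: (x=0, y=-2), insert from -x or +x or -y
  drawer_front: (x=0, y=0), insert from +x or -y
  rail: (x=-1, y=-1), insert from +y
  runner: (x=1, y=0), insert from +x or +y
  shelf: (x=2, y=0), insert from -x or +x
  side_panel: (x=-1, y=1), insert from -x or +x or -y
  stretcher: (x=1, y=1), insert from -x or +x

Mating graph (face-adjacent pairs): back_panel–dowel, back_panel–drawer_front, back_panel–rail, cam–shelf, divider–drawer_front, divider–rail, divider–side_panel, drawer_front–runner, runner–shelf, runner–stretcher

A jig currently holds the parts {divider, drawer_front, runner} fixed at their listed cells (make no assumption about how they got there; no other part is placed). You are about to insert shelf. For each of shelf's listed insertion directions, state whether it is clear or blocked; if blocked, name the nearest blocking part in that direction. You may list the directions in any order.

-x: nearest on ray is runner@(1, 0) ⇒ blocked
+x: ray from shelf(2, 0) has no placed part ⇒ clear

+x: clear; -x: blocked by runner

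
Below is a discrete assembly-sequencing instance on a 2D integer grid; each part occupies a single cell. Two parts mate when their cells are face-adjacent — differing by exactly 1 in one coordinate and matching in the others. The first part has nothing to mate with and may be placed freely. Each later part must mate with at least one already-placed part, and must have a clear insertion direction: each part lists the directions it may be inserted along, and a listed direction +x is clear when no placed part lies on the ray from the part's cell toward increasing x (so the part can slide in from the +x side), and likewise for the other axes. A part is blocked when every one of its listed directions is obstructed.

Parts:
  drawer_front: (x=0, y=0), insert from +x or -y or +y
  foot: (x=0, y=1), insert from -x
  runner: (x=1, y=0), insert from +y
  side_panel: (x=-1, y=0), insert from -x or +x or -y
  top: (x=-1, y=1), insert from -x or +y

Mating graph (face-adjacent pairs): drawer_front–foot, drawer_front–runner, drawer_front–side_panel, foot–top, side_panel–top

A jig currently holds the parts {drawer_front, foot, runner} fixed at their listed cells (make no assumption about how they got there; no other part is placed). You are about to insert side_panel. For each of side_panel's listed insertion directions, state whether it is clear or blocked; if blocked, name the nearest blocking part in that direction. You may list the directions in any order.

-x: ray from side_panel(-1, 0) has no placed part ⇒ clear
+x: nearest on ray is drawer_front@(0, 0) ⇒ blocked
-y: ray from side_panel(-1, 0) has no placed part ⇒ clear

+x: blocked by drawer_front; -x: clear; -y: clear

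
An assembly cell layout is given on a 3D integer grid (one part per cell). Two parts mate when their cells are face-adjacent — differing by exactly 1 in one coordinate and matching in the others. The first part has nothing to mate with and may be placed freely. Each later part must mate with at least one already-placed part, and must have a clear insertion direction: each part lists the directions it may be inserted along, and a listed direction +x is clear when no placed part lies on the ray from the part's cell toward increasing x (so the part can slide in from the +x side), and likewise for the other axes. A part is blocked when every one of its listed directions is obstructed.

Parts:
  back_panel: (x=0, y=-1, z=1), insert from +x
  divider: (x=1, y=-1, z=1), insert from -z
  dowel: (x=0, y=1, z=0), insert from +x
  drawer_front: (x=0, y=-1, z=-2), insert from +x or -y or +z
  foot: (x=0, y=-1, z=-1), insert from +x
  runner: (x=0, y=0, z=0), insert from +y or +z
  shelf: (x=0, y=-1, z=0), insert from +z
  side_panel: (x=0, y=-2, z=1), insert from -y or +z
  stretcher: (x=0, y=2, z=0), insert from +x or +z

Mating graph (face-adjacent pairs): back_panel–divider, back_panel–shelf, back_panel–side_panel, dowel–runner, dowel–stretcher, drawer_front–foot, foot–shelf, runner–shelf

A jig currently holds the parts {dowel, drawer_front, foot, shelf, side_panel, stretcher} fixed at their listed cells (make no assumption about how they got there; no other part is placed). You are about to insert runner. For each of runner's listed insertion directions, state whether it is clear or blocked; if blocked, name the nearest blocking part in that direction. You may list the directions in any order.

+y: nearest on ray is dowel@(0, 1, 0) ⇒ blocked
+z: ray from runner(0, 0, 0) has no placed part ⇒ clear

+y: blocked by dowel; +z: clear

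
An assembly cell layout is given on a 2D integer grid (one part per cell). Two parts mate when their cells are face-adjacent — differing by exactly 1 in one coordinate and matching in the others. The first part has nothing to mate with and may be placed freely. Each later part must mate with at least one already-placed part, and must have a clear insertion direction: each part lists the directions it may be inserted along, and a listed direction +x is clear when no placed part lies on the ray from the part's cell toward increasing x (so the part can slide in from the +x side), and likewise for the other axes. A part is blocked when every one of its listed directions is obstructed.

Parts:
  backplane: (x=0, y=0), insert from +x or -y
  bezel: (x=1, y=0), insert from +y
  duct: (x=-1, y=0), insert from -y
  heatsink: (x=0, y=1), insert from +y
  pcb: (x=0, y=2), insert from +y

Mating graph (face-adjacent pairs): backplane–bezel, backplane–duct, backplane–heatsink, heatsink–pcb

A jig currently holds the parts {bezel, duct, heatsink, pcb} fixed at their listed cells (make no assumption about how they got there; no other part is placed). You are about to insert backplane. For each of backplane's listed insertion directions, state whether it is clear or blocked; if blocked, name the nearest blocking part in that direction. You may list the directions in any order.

+x: blocked by bezel; -y: clear

+x: nearest on ray is bezel@(1, 0) ⇒ blocked
-y: ray from backplane(0, 0) has no placed part ⇒ clear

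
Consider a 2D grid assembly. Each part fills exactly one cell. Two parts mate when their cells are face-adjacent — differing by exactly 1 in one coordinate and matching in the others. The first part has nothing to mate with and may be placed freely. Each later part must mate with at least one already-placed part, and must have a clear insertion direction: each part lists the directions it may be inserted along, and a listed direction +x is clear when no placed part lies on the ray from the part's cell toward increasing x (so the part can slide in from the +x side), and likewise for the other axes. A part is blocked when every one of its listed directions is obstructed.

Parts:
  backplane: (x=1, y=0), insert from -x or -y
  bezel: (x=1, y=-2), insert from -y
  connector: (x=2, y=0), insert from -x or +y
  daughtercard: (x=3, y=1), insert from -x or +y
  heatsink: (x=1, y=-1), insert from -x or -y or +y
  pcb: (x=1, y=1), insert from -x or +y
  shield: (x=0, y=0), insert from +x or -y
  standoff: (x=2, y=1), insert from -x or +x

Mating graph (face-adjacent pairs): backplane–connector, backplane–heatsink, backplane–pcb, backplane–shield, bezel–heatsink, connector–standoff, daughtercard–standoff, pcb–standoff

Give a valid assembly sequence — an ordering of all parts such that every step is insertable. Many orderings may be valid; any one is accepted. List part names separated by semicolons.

1. backplane@(1, 0) [-x clear] — {backplane}
2. pcb@(1, 1) [-x clear] — {backplane, pcb}
3. heatsink@(1, -1) [-x clear] — {backplane, heatsink, pcb}
4. shield@(0, 0) [-y clear] — {backplane, heatsink, pcb, shield}
5. bezel@(1, -2) [-y clear] — {backplane, bezel, heatsink, pcb, shield}
6. connector@(2, 0) [+y clear] — {backplane, bezel, connector, heatsink, pcb, shield}
7. standoff@(2, 1) [+x clear] — {backplane, bezel, connector, heatsink, pcb, shield, standoff}
8. daughtercard@(3, 1) [+y clear] — {backplane, bezel, connector, daughtercard, heatsink, pcb, shield, standoff}

backplane; pcb; heatsink; shield; bezel; connector; standoff; daughtercard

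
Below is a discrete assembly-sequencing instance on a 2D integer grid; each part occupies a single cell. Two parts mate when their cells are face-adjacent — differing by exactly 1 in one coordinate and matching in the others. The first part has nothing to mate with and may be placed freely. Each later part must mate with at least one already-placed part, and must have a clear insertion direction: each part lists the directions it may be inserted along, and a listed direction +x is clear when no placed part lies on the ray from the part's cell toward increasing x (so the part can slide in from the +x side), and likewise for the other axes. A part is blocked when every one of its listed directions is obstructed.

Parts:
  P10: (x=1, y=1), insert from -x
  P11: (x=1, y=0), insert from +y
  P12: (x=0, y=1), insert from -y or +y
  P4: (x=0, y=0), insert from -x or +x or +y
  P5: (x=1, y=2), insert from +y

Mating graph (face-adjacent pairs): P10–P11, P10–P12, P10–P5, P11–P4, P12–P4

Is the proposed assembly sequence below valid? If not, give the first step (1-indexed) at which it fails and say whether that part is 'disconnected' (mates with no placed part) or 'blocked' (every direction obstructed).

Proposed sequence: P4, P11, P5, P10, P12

Invalid at step 3 (disconnected)

1. P4@(0, 0) [-x clear] — {P4}
2. P11@(1, 0) [+y clear] — {P11, P4}
3. P5@(1, 2) — no placed neighbour ⇒ disconnected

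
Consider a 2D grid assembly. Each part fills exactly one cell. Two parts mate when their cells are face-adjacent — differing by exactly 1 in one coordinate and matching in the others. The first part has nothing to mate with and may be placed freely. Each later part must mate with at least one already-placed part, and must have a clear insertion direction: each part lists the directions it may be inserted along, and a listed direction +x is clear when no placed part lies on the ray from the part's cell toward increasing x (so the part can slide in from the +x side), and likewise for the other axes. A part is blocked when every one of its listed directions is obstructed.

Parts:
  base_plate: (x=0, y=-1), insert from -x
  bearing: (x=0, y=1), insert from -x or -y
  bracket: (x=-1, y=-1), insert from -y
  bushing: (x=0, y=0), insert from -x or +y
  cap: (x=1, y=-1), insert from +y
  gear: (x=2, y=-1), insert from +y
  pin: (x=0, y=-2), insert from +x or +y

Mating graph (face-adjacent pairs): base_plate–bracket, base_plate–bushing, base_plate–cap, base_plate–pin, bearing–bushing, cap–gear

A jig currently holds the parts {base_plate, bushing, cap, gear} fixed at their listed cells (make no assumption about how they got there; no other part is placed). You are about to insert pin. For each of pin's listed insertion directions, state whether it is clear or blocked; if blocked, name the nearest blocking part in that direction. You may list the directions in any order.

+x: clear; +y: blocked by base_plate

+x: ray from pin(0, -2) has no placed part ⇒ clear
+y: nearest on ray is base_plate@(0, -1) ⇒ blocked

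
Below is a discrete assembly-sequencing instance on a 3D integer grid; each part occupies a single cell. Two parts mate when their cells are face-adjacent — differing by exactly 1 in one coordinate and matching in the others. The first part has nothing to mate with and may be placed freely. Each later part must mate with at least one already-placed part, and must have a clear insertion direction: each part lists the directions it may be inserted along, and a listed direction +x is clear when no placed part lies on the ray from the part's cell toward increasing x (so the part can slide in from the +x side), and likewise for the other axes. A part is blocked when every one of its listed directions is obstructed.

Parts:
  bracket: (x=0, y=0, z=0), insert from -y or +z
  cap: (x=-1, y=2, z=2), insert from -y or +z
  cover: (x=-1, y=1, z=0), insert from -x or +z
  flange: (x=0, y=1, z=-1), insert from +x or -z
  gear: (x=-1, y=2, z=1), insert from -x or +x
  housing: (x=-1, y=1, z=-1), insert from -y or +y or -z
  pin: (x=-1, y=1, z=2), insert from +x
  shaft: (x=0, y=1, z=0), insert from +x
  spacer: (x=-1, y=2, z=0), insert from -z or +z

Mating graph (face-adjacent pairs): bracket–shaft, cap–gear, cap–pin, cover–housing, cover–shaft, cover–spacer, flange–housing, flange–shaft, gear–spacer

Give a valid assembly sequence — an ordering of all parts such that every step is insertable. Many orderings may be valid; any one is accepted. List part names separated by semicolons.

1. shaft@(0, 1, 0) [+x clear] — {shaft}
2. cover@(-1, 1, 0) [-x clear] — {cover, shaft}
3. flange@(0, 1, -1) [+x clear] — {cover, flange, shaft}
4. bracket@(0, 0, 0) [-y clear] — {bracket, cover, flange, shaft}
5. spacer@(-1, 2, 0) [-z clear] — {bracket, cover, flange, shaft, spacer}
6. housing@(-1, 1, -1) [-y clear] — {bracket, cover, flange, housing, shaft, spacer}
7. gear@(-1, 2, 1) [-x clear] — {bracket, cover, flange, gear, housing, shaft, spacer}
8. cap@(-1, 2, 2) [-y clear] — {bracket, cap, cover, flange, gear, housing, shaft, spacer}
9. pin@(-1, 1, 2) [+x clear] — {bracket, cap, cover, flange, gear, housing, pin, shaft, spacer}

shaft; cover; flange; bracket; spacer; housing; gear; cap; pin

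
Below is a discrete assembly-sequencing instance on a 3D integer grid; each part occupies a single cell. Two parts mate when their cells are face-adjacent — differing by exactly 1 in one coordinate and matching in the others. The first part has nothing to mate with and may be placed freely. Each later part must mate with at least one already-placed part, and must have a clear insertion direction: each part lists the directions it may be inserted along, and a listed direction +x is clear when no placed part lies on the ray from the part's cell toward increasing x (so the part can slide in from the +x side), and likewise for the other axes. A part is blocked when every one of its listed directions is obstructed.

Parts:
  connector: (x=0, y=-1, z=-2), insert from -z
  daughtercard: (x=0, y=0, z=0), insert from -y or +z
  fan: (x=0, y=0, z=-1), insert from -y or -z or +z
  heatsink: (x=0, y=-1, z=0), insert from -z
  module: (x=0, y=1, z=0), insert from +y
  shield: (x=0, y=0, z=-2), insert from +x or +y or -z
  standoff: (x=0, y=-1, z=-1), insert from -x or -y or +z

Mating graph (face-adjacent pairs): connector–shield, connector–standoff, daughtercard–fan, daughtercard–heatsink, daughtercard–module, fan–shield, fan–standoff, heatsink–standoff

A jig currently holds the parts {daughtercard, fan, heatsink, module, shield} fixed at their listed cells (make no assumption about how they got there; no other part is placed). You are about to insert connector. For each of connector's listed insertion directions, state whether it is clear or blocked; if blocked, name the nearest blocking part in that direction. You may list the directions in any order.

-z: clear

-z: ray from connector(0, -1, -2) has no placed part ⇒ clear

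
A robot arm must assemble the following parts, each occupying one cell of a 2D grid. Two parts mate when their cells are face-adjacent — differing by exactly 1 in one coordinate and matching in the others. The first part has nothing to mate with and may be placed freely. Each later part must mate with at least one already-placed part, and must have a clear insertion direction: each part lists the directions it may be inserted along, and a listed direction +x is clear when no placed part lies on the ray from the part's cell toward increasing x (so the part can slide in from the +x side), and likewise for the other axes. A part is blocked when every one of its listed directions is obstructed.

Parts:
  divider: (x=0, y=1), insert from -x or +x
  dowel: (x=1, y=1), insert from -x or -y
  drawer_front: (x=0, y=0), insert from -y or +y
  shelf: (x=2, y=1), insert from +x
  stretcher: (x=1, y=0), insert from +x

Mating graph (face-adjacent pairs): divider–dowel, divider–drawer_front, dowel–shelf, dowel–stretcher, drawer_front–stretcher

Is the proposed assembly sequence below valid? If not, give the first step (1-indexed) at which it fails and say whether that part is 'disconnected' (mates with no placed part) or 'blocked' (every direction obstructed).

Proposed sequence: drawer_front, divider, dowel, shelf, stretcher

Valid

1. drawer_front@(0, 0) [-y clear] — {drawer_front}
2. divider@(0, 1) [-x clear] — {divider, drawer_front}
3. dowel@(1, 1) [-y clear] — {divider, dowel, drawer_front}
4. shelf@(2, 1) [+x clear] — {divider, dowel, drawer_front, shelf}
5. stretcher@(1, 0) [+x clear] — {divider, dowel, drawer_front, shelf, stretcher}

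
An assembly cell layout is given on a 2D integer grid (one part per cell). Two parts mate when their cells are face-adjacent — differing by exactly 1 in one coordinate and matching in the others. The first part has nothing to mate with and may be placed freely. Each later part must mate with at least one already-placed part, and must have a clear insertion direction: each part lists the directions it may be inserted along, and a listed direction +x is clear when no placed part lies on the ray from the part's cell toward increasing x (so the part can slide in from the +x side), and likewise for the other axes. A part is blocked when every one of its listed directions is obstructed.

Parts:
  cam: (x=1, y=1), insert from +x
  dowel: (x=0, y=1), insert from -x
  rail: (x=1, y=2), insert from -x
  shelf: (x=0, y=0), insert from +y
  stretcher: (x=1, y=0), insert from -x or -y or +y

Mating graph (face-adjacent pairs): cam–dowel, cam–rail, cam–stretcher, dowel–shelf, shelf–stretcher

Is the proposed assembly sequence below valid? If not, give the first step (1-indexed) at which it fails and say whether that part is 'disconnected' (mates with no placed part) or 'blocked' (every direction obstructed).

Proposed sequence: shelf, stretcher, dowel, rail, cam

Invalid at step 4 (disconnected)

1. shelf@(0, 0) [+y clear] — {shelf}
2. stretcher@(1, 0) [-y clear] — {shelf, stretcher}
3. dowel@(0, 1) [-x clear] — {dowel, shelf, stretcher}
4. rail@(1, 2) — no placed neighbour ⇒ disconnected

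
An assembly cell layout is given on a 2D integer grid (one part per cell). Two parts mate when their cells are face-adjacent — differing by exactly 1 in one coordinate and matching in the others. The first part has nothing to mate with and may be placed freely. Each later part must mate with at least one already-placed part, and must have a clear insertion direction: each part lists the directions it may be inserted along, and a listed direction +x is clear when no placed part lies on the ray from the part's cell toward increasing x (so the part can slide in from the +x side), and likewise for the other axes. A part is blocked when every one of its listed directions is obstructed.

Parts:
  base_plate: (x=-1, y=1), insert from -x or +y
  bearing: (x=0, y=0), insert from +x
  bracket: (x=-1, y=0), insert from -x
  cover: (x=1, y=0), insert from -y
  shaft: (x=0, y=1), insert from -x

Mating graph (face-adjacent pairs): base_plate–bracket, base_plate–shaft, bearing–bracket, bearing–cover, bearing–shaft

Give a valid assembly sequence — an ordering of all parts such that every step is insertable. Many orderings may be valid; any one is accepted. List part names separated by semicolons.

1. bracket@(-1, 0) [-x clear] — {bracket}
2. bearing@(0, 0) [+x clear] — {bearing, bracket}
3. cover@(1, 0) [-y clear] — {bearing, bracket, cover}
4. shaft@(0, 1) [-x clear] — {bearing, bracket, cover, shaft}
5. base_plate@(-1, 1) [-x clear] — {base_plate, bearing, bracket, cover, shaft}

bracket; bearing; cover; shaft; base_plate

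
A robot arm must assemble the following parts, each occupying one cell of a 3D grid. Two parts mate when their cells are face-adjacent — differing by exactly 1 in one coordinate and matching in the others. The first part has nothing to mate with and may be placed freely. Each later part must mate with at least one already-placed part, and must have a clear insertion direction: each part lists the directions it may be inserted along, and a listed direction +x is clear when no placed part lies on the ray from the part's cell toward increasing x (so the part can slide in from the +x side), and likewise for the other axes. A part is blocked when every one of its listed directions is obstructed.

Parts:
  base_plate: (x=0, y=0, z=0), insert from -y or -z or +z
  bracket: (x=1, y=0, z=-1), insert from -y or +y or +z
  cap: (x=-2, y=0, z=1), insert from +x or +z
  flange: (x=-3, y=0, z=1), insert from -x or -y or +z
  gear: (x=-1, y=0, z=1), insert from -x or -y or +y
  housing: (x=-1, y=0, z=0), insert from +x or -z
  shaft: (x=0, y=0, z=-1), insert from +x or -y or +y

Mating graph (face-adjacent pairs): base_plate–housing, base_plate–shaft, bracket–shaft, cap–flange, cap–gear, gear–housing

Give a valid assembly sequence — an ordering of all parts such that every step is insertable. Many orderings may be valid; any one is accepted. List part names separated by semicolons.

1. cap@(-2, 0, 1) [+x clear] — {cap}
2. flange@(-3, 0, 1) [-x clear] — {cap, flange}
3. gear@(-1, 0, 1) [-y clear] — {cap, flange, gear}
4. housing@(-1, 0, 0) [+x clear] — {cap, flange, gear, housing}
5. base_plate@(0, 0, 0) [-y clear] — {base_plate, cap, flange, gear, housing}
6. shaft@(0, 0, -1) [+x clear] — {base_plate, cap, flange, gear, housing, shaft}
7. bracket@(1, 0, -1) [-y clear] — {base_plate, bracket, cap, flange, gear, housing, shaft}

cap; flange; gear; housing; base_plate; shaft; bracket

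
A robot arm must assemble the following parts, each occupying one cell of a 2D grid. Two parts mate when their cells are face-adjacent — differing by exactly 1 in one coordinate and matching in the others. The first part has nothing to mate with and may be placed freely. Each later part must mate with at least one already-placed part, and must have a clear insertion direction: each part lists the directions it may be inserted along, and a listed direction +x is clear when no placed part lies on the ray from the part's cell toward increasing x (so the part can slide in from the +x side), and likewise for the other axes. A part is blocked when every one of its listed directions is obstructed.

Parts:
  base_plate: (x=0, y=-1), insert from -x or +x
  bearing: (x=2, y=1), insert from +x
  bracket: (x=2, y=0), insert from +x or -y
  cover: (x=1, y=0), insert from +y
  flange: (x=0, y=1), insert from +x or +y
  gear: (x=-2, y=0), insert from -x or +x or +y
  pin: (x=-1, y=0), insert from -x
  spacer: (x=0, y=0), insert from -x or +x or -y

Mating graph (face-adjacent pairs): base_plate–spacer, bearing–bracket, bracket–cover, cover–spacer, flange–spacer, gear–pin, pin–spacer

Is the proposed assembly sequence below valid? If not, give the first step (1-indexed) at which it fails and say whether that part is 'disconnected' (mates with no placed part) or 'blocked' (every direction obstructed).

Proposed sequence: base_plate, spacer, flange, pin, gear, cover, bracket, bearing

1. base_plate@(0, -1) [-x clear] — {base_plate}
2. spacer@(0, 0) [-x clear] — {base_plate, spacer}
3. flange@(0, 1) [+x clear] — {base_plate, flange, spacer}
4. pin@(-1, 0) [-x clear] — {base_plate, flange, pin, spacer}
5. gear@(-2, 0) [-x clear] — {base_plate, flange, gear, pin, spacer}
6. cover@(1, 0) [+y clear] — {base_plate, cover, flange, gear, pin, spacer}
7. bracket@(2, 0) [+x clear] — {base_plate, bracket, cover, flange, gear, pin, spacer}
8. bearing@(2, 1) [+x clear] — {base_plate, bearing, bracket, cover, flange, gear, pin, spacer}

Valid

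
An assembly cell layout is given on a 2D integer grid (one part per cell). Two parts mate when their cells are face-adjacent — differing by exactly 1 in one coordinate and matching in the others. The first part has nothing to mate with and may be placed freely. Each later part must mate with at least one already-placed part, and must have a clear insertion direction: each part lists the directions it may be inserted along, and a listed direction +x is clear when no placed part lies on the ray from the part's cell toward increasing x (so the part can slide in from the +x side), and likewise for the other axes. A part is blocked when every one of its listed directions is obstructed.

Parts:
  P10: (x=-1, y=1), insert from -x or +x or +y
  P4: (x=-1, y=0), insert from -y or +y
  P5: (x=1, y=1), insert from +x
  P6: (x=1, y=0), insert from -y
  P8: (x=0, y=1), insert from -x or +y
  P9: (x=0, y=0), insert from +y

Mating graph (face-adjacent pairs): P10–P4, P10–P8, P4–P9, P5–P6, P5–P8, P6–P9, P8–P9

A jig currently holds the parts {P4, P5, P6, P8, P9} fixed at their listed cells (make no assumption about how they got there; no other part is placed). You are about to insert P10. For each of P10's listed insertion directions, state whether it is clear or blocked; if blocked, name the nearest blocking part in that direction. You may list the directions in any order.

-x: ray from P10(-1, 1) has no placed part ⇒ clear
+x: nearest on ray is P8@(0, 1) ⇒ blocked
+y: ray from P10(-1, 1) has no placed part ⇒ clear

+x: blocked by P8; +y: clear; -x: clear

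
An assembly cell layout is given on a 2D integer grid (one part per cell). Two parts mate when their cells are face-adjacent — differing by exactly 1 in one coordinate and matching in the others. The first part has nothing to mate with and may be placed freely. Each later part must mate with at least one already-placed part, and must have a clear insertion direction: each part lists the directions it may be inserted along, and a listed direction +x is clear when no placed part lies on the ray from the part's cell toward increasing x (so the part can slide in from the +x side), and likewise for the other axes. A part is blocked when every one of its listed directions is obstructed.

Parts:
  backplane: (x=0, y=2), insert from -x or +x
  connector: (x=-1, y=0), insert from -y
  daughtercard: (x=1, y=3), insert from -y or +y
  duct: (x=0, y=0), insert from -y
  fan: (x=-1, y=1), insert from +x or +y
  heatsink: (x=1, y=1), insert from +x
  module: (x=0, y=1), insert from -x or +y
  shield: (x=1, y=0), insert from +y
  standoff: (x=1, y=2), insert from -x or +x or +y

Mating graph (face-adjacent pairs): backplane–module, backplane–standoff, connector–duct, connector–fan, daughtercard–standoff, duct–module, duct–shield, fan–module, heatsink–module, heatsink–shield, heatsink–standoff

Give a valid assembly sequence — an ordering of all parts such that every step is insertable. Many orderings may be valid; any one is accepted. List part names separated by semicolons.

duct; module; fan; connector; shield; heatsink; standoff; daughtercard; backplane

1. duct@(0, 0) [-y clear] — {duct}
2. module@(0, 1) [-x clear] — {duct, module}
3. fan@(-1, 1) [+y clear] — {duct, fan, module}
4. connector@(-1, 0) [-y clear] — {connector, duct, fan, module}
5. shield@(1, 0) [+y clear] — {connector, duct, fan, module, shield}
6. heatsink@(1, 1) [+x clear] — {connector, duct, fan, heatsink, module, shield}
7. standoff@(1, 2) [-x clear] — {connector, duct, fan, heatsink, module, shield, standoff}
8. daughtercard@(1, 3) [+y clear] — {connector, daughtercard, duct, fan, heatsink, module, shield, standoff}
9. backplane@(0, 2) [-x clear] — {backplane, connector, daughtercard, duct, fan, heatsink, module, shield, standoff}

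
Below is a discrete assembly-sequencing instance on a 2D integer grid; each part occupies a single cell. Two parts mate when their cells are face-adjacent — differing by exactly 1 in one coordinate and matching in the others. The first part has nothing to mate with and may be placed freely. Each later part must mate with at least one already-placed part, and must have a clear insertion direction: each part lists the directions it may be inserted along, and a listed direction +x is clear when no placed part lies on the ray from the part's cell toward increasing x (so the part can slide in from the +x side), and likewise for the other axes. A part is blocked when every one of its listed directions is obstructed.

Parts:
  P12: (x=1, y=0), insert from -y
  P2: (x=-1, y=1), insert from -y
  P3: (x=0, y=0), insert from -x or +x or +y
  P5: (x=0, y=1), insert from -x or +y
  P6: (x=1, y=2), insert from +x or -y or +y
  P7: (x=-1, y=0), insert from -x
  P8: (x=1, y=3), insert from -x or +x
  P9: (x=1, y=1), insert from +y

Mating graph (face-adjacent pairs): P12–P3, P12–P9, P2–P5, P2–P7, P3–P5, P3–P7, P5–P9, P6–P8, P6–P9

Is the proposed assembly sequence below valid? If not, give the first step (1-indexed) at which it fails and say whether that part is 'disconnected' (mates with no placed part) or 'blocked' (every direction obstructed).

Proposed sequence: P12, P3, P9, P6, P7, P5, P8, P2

1. P12@(1, 0) [-y clear] — {P12}
2. P3@(0, 0) [-x clear] — {P12, P3}
3. P9@(1, 1) [+y clear] — {P12, P3, P9}
4. P6@(1, 2) [+x clear] — {P12, P3, P6, P9}
5. P7@(-1, 0) [-x clear] — {P12, P3, P6, P7, P9}
6. P5@(0, 1) [-x clear] — {P12, P3, P5, P6, P7, P9}
7. P8@(1, 3) [-x clear] — {P12, P3, P5, P6, P7, P8, P9}
8. P2@(-1, 1) — -y all obstructed ⇒ blocked

Invalid at step 8 (blocked)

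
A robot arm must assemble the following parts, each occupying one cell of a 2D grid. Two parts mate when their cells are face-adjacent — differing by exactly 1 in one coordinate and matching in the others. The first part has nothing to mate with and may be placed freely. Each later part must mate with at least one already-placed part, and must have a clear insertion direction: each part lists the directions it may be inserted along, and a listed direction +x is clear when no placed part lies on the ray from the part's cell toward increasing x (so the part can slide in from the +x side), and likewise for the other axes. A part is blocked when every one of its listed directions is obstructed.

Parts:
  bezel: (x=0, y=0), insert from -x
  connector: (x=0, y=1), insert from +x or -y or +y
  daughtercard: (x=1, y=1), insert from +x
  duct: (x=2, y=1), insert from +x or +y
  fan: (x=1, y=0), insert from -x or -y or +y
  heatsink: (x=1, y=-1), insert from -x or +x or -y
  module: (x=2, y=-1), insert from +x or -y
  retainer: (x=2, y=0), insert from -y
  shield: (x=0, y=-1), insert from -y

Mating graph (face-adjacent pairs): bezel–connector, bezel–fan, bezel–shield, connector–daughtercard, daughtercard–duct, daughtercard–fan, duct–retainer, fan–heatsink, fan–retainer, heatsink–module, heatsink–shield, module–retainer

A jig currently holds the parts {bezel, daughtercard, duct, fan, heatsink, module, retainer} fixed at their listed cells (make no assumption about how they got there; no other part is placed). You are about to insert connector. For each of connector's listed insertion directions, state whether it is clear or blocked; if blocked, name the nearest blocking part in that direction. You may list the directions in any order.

+x: nearest on ray is daughtercard@(1, 1) ⇒ blocked
-y: nearest on ray is bezel@(0, 0) ⇒ blocked
+y: ray from connector(0, 1) has no placed part ⇒ clear

+x: blocked by daughtercard; +y: clear; -y: blocked by bezel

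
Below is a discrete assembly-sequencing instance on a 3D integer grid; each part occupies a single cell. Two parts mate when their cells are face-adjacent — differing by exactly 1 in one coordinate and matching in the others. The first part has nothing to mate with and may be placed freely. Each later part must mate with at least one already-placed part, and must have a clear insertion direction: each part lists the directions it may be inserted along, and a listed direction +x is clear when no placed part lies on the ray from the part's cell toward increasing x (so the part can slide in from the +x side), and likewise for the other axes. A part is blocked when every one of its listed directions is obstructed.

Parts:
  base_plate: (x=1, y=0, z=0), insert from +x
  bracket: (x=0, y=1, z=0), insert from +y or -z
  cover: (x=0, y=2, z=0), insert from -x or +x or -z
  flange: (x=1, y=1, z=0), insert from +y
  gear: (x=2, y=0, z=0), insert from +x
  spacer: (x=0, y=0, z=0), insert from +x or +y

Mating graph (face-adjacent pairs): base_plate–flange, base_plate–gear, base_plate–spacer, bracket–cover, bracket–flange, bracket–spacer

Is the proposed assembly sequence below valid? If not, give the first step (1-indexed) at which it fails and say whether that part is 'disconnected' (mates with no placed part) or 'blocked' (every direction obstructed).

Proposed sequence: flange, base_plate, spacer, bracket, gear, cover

Valid

1. flange@(1, 1, 0) [+y clear] — {flange}
2. base_plate@(1, 0, 0) [+x clear] — {base_plate, flange}
3. spacer@(0, 0, 0) [+y clear] — {base_plate, flange, spacer}
4. bracket@(0, 1, 0) [+y clear] — {base_plate, bracket, flange, spacer}
5. gear@(2, 0, 0) [+x clear] — {base_plate, bracket, flange, gear, spacer}
6. cover@(0, 2, 0) [-x clear] — {base_plate, bracket, cover, flange, gear, spacer}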